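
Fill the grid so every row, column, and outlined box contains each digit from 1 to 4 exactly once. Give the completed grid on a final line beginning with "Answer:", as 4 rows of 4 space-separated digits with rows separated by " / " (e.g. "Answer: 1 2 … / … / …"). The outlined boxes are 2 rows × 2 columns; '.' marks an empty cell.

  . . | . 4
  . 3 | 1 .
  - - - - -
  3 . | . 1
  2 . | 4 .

Step 1. [r1c2∈{1,2}] in col 2, 2 fits only at r1c2, so r1c2=2.
Step 2. [r3c3∈{2}] r3c3's peers cover all but 2. So r3c3=2.
Step 3. [r4c4∈{3}] r4c4 has the single candidate 3. So r4c4=3.
Step 4. [r2c1∈{4}] only 4 remains possible at r2c1, so r2c1=4.
Step 5. [r1c3∈{3}] r1c3 is down to just 3. So r1c3=3.
Step 6. [r1c1∈{1}] r1c1 is down to just 1, so r1c1=1.
Step 7. [r2c4∈{2}] only 2 remains possible at r2c4, so r2c4=2.
Step 8. [r3c2∈{4}] r3c2 is down to just 4 ⇒ r3c2=4.
Step 9. [r4c2∈{1}] r4c2 has the single candidate 1. So r4c2=1.

Answer: 1 2 3 4 / 4 3 1 2 / 3 4 2 1 / 2 1 4 3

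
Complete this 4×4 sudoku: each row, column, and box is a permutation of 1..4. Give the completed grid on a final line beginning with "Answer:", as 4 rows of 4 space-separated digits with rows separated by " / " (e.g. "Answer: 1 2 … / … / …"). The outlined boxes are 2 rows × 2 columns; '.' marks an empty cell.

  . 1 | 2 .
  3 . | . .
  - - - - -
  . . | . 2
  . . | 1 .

Step 1. [r1c1∈{4}] r1c1 has the single candidate 4 ⇒ r1c1=4.
Step 2. [r3c3∈{3,4}] in col 3, 3 fits only at r3c3 ⇒ r3c3=3.
Step 3. [r4c4∈{4}] r4c4 has the single candidate 4 ⇒ r4c4=4.
Step 4. [r4c2∈{2,3}] across row 4, 3 lands solely at r4c2. So r4c2=3.
Step 5. [r4c1∈{2}] only 2 remains possible at r4c1. So r4c1=2.
Step 6. [r2c4∈{1}] r2c4 has the single candidate 1. So r2c4=1.
Step 7. [r3c2∈{4}] nothing but 4 survives at r3c2 ⇒ r3c2=4.
Step 8. [r2c2∈{2}] nothing but 2 survives at r2c2 ⇒ r2c2=2.
Step 9. [r2c3∈{4}] nothing but 4 survives at r2c3. So r2c3=4.
Step 10. [r3c1∈{1}] nothing but 1 survives at r3c1. So r3c1=1.
Step 11. [r1c4∈{3}] r1c4's peers cover all but 3, so r1c4=3.

Answer: 4 1 2 3 / 3 2 4 1 / 1 4 3 2 / 2 3 1 4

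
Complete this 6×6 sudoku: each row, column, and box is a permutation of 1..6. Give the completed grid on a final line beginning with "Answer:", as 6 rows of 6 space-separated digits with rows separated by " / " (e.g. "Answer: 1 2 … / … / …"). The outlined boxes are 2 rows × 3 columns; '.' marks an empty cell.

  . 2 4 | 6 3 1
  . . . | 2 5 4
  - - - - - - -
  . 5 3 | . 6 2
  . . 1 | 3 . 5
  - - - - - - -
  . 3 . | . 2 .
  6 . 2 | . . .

Step 1. [r6c5∈{1,4}] r6c5 is the only open cell in col 5 admitting 1 ⇒ r6c5=1.
Step 2. [r3c1∈{4}] nothing but 4 survives at r3c1. So r3c1=4.
Step 3. [r5c3∈{5}] r5c3 is down to just 5 ⇒ r5c3=5.
Step 4. [r2c2∈{1,6}] 1 has one home in col 2: r2c2, so r2c2=1.
Step 5. [r5c4∈{4}] r5c4 is down to just 4, so r5c4=4.
Step 6. [r2c1∈{3}] r2c1 is down to just 3, so r2c1=3.
Step 7. [r1c1∈{5}] r1c1's peers cover all but 5, so r1c1=5.
Step 8. [r2c3∈{6}] only 6 remains possible at r2c3, so r2c3=6.
Step 9. [r6c4∈{5}] r6c4's peers cover all but 5. So r6c4=5.
Step 10. [r4c1∈{2}] r4c1 has the single candidate 2 ⇒ r4c1=2.
Step 11. [r6c6∈{3}] r6c6 has the single candidate 3, so r6c6=3.
Step 12. [r5c1∈{1}] only 1 remains possible at r5c1 ⇒ r5c1=1.
Step 13. [r6c2∈{4}] only 4 remains possible at r6c2. So r6c2=4.
Step 14. [r3c4∈{1}] nothing but 1 survives at r3c4. So r3c4=1.
Step 15. [r5c6∈{6}] only 6 remains possible at r5c6. So r5c6=6.
Step 16. [r4c5∈{4}] r4c5 is down to just 4. So r4c5=4.
Step 17. [r4c2∈{6}] r4c2 has the single candidate 6, so r4c2=6.

Answer: 5 2 4 6 3 1 / 3 1 6 2 5 4 / 4 5 3 1 6 2 / 2 6 1 3 4 5 / 1 3 5 4 2 6 / 6 4 2 5 1 3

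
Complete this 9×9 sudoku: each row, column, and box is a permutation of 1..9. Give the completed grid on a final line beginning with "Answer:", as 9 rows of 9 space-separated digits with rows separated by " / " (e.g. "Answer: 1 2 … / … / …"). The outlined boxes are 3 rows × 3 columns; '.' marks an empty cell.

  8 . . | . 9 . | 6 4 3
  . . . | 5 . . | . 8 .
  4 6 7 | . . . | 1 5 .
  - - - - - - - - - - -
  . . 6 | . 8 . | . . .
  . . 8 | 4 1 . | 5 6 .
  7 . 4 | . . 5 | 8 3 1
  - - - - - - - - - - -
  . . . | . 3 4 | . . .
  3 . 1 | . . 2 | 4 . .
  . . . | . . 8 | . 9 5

Step 1. [r8c8∈{7}] r8c8 has the single candidate 7, so r8c8=7.
Step 2. [r7c7∈{2}] r7c7 has the single candidate 2, so r7c7=2.
Step 3. [r3c9∈{2,9}] in row 3, 9 fits only at r3c9 ⇒ r3c9=9.
Step 4. [r2c9∈{2,7}] across box 3, 2 lands solely at r2c9 ⇒ r2c9=2.
Step 5. [r4c7∈{7,9}] across col 7, 9 lands solely at r4c7, so r4c7=9.
Step 6. [r5c6∈{3,7,9}] r5c6 is the only open cell in col 6 admitting 9 ⇒ r5c6=9.
Step 7. [r5c1∈{2}] nothing but 2 survives at r5c1. So r5c1=2.
Step 8. [r9c4∈{1,6,7}] in row 9, 1 fits only at r9c4, so r9c4=1.
Step 9. [r2c6∈{1,3,6,7}] 6 has one home in col 6: r2c6. So r2c6=6.
Step 10. [r6c2∈{9}] r6c2 has the single candidate 9, so r6c2=9.
Step 11. [r3c5∈{2}] r3c5 has the single candidate 2, so r3c5=2.
Step 12. [r1c4∈{7}] r1c4 is down to just 7. So r1c4=7.
Step 13. [r6c5∈{6}] r6c5 has the single candidate 6, so r6c5=6.
Step 14. [r7c2∈{5,7,8}] across row 7, 7 lands solely at r7c2. So r7c2=7.
Step 15. [r8c4∈{6,9}] row 8 places 9 nowhere but r8c4. So r8c4=9.
Step 16. [r4c6∈{3,7}] r4c6 is the only open cell in col 6 admitting 7 ⇒ r4c6=7.
Step 17. [r4c4∈{2,3}] box 5 places 3 nowhere but r4c4 ⇒ r4c4=3.
Step 18. [r2c3∈{3,9}] in col 3, 3 fits only at r2c3 ⇒ r2c3=3.
Step 19. [r2c2∈{1}] nothing but 1 survives at r2c2 ⇒ r2c2=1.
Step 20. [r4c2∈{5}] only 5 remains possible at r4c2. So r4c2=5.
Step 21. [r7c1∈{5,6,9}] 5 has one home in col 1: r7c1. So r7c1=5.
Step 22. [r1c2∈{2}] only 2 remains possible at r1c2. So r1c2=2.
Step 23. [r7c9∈{6,8}] in row 7, 8 fits only at r7c9. So r7c9=8.
Step 24. [r1c3∈{5}] r1c3 has the single candidate 5. So r1c3=5.
Step 25. [r2c5∈{4}] r2c5 is down to just 4. So r2c5=4.
Step 26. [r9c3∈{2}] r9c3's peers cover all but 2. So r9c3=2.
Step 27. [r7c8∈{1}] only 1 remains possible at r7c8. So r7c8=1.
Step 28. [r1c6∈{1}] only 1 remains possible at r1c6 ⇒ r1c6=1.
Step 29. [r5c9∈{7}] r5c9 has the single candidate 7. So r5c9=7.
Step 30. [r4c8∈{2}] r4c8 has the single candidate 2 ⇒ r4c8=2.
Step 31. [r9c1∈{6}] r9c1 is down to just 6 ⇒ r9c1=6.
Step 32. [r5c2∈{3}] r5c2's peers cover all but 3 ⇒ r5c2=3.
Step 33. [r6c4∈{2}] r6c4's peers cover all but 2. So r6c4=2.
Step 34. [r3c4∈{8}] nothing but 8 survives at r3c4. So r3c4=8.
Step 35. [r7c4∈{6}] r7c4 has the single candidate 6 ⇒ r7c4=6.
Step 36. [r9c7∈{3}] only 3 remains possible at r9c7. So r9c7=3.
Step 37. [r7c3∈{9}] nothing but 9 survives at r7c3 ⇒ r7c3=9.
Step 38. [r4c1∈{1}] r4c1 is down to just 1, so r4c1=1.
Step 39. [r4c9∈{4}] r4c9 is down to just 4. So r4c9=4.
Step 40. [r9c2∈{4}] r9c2 has the single candidate 4. So r9c2=4.
Step 41. [r8c5∈{5}] r8c5's peers cover all but 5. So r8c5=5.
Step 42. [r9c5∈{7}] only 7 remains possible at r9c5. So r9c5=7.
Step 43. [r8c2∈{8}] r8c2 has the single candidate 8 ⇒ r8c2=8.
Step 44. [r3c6∈{3}] r3c6's peers cover all but 3, so r3c6=3.
Step 45. [r2c7∈{7}] r2c7 has the single candidate 7, so r2c7=7.
Step 46. [r2c1∈{9}] nothing but 9 survives at r2c1 ⇒ r2c1=9.
Step 47. [r8c9∈{6}] r8c9 is down to just 6. So r8c9=6.

Answer: 8 2 5 7 9 1 6 4 3 / 9 1 3 5 4 6 7 8 2 / 4 6 7 8 2 3 1 5 9 / 1 5 6 3 8 7 9 2 4 / 2 3 8 4 1 9 5 6 7 / 7 9 4 2 6 5 8 3 1 / 5 7 9 6 3 4 2 1 8 / 3 8 1 9 5 2 4 7 6 / 6 4 2 1 7 8 3 9 5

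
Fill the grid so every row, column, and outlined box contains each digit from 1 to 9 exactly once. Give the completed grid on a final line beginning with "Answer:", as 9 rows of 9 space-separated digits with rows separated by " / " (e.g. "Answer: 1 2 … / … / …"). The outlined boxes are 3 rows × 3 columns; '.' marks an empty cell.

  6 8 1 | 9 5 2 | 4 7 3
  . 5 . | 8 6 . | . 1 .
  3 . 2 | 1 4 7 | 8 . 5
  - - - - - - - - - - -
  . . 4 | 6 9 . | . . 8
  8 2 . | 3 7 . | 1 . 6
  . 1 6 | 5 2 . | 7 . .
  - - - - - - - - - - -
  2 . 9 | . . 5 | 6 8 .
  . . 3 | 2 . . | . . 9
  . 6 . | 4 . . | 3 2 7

Step 1. [r6c9∈{4}] r6c9 has the single candidate 4 ⇒ r6c9=4.
Step 2. [r2c1∈{4,7,9}] in row 2, 4 fits only at r2c1. So r2c1=4.
Step 3. [r8c7∈{5}] r8c7 is down to just 5, so r8c7=5.
Step 4. [r9c3∈{5,8}] r9c3 is the only open cell in col 3 admitting 8, so r9c3=8.
Step 5. [r9c5∈{1}] r9c5 is down to just 1 ⇒ r9c5=1.
Step 6. [r5c8∈{5,9}] across row 5, 9 lands solely at r5c8. So r5c8=9.
Step 7. [r7c2∈{4,7}] 4 has one home in row 7: r7c2, so r7c2=4.
Step 8. [r4c2∈{3,7}] 3 has one home in col 2: r4c2. So r4c2=3.
Step 9. [r4c1∈{5,7}] across row 4, 7 lands solely at r4c1. So r4c1=7.
Step 10. [r6c6∈{8}] only 8 remains possible at r6c6. So r6c6=8.
Step 11. [r2c9∈{2}] r2c9 has the single candidate 2 ⇒ r2c9=2.
Step 12. [r2c6∈{3}] r2c6 is down to just 3, so r2c6=3.
Step 13. [r4c6∈{1}] r4c6 is down to just 1 ⇒ r4c6=1.
Step 14. [r3c8∈{6}] r3c8 is down to just 6. So r3c8=6.
Step 15. [r8c1∈{1}] r8c1 is down to just 1. So r8c1=1.
Step 16. [r3c2∈{9}] nothing but 9 survives at r3c2. So r3c2=9.
Step 17. [r4c7∈{2}] only 2 remains possible at r4c7, so r4c7=2.
Step 18. [r7c5∈{3}] r7c5 is down to just 3. So r7c5=3.
Step 19. [r9c6∈{9}] r9c6's peers cover all but 9 ⇒ r9c6=9.
Step 20. [r9c1∈{5}] nothing but 5 survives at r9c1, so r9c1=5.
Step 21. [r4c8∈{5}] r4c8 is down to just 5, so r4c8=5.
Step 22. [r2c3∈{7}] r2c3 is down to just 7. So r2c3=7.
Step 23. [r8c5∈{8}] r8c5 is down to just 8 ⇒ r8c5=8.
Step 24. [r7c4∈{7}] r7c4 has the single candidate 7 ⇒ r7c4=7.
Step 25. [r8c2∈{7}] only 7 remains possible at r8c2 ⇒ r8c2=7.
Step 26. [r6c1∈{9}] r6c1 is down to just 9, so r6c1=9.
Step 27. [r5c3∈{5}] r5c3's peers cover all but 5, so r5c3=5.
Step 28. [r2c7∈{9}] nothing but 9 survives at r2c7 ⇒ r2c7=9.
Step 29. [r8c8∈{4}] r8c8 has the single candidate 4. So r8c8=4.
Step 30. [r7c9∈{1}] r7c9's peers cover all but 1 ⇒ r7c9=1.
Step 31. [r8c6∈{6}] nothing but 6 survives at r8c6, so r8c6=6.
Step 32. [r5c6∈{4}] r5c6 is down to just 4 ⇒ r5c6=4.
Step 33. [r6c8∈{3}] r6c8 has the single candidate 3, so r6c8=3.

Answer: 6 8 1 9 5 2 4 7 3 / 4 5 7 8 6 3 9 1 2 / 3 9 2 1 4 7 8 6 5 / 7 3 4 6 9 1 2 5 8 / 8 2 5 3 7 4 1 9 6 / 9 1 6 5 2 8 7 3 4 / 2 4 9 7 3 5 6 8 1 / 1 7 3 2 8 6 5 4 9 / 5 6 8 4 1 9 3 2 7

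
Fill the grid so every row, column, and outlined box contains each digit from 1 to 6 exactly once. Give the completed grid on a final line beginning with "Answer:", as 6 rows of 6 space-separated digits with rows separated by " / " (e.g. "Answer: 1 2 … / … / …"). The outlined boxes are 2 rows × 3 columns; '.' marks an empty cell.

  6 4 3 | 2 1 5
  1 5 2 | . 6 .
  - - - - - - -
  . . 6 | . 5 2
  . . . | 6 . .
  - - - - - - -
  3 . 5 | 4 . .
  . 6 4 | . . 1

Step 1. [r5c2∈{1,2}] r5c2 is the only open cell in row 5 admitting 1, so r5c2=1.
Step 2. [r4c5∈{3,4}] col 5 places 4 nowhere but r4c5, so r4c5=4.
Step 3. [r2c4∈{3}] r2c4 has the single candidate 3 ⇒ r2c4=3.
Step 4. [r6c1∈{2}] nothing but 2 survives at r6c1 ⇒ r6c1=2.
Step 5. [r3c2∈{3}] r3c2 is down to just 3. So r3c2=3.
Step 6. [r6c4∈{5}] only 5 remains possible at r6c4. So r6c4=5.
Step 7. [r5c5∈{2}] nothing but 2 survives at r5c5, so r5c5=2.
Step 8. [r4c2∈{2}] r4c2 is down to just 2, so r4c2=2.
Step 9. [r4c3∈{1}] r4c3 has the single candidate 1 ⇒ r4c3=1.
Step 10. [r5c6∈{6}] nothing but 6 survives at r5c6. So r5c6=6.
Step 11. [r3c4∈{1}] only 1 remains possible at r3c4, so r3c4=1.
Step 12. [r3c1∈{4}] r3c1's peers cover all but 4, so r3c1=4.
Step 13. [r2c6∈{4}] r2c6's peers cover all but 4. So r2c6=4.
Step 14. [r4c6∈{3}] r4c6 is down to just 3, so r4c6=3.
Step 15. [r6c5∈{3}] r6c5 has the single candidate 3. So r6c5=3.
Step 16. [r4c1∈{5}] r4c1's peers cover all but 5 ⇒ r4c1=5.

Answer: 6 4 3 2 1 5 / 1 5 2 3 6 4 / 4 3 6 1 5 2 / 5 2 1 6 4 3 / 3 1 5 4 2 6 / 2 6 4 5 3 1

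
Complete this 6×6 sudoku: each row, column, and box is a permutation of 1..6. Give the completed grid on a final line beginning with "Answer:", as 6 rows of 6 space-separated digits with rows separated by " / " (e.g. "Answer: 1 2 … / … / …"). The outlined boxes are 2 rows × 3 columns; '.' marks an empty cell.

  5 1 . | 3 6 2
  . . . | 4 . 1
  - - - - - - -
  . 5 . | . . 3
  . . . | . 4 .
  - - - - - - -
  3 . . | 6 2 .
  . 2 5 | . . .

Step 1. [r6c1∈{1,4,6}] 6 has one home in row 6: r6c1, so r6c1=6.
Step 2. [r3c3∈{1,2,4,6}] in row 3, 6 fits only at r3c3 ⇒ r3c3=6.
Step 3. [r3c5∈{1}] r3c5 has the single candidate 1. So r3c5=1.
Step 4. [r2c1∈{2}] nothing but 2 survives at r2c1. So r2c1=2.
Step 5. [r4c3∈{1,2,3}] in col 3, 2 fits only at r4c3. So r4c3=2.
Step 6. [r5c6∈{4,5}] row 5 places 5 nowhere but r5c6, so r5c6=5.
Step 7. [r1c3∈{4}] r1c3's peers cover all but 4 ⇒ r1c3=4.
Step 8. [r2c3∈{3}] r2c3's peers cover all but 3, so r2c3=3.
Step 9. [r6c6∈{4}] only 4 remains possible at r6c6, so r6c6=4.
Step 10. [r5c3∈{1}] only 1 remains possible at r5c3. So r5c3=1.
Step 11. [r2c2∈{6}] r2c2's peers cover all but 6, so r2c2=6.
Step 12. [r6c4∈{1}] r6c4 is down to just 1 ⇒ r6c4=1.
Step 13. [r4c4∈{5}] only 5 remains possible at r4c4, so r4c4=5.
Step 14. [r6c5∈{3}] r6c5's peers cover all but 3, so r6c5=3.
Step 15. [r2c5∈{5}] only 5 remains possible at r2c5 ⇒ r2c5=5.
Step 16. [r3c4∈{2}] r3c4's peers cover all but 2, so r3c4=2.
Step 17. [r4c2∈{3}] only 3 remains possible at r4c2. So r4c2=3.
Step 18. [r4c1∈{1}] only 1 remains possible at r4c1, so r4c1=1.
Step 19. [r3c1∈{4}] r3c1 has the single candidate 4 ⇒ r3c1=4.
Step 20. [r4c6∈{6}] r4c6 has the single candidate 6, so r4c6=6.
Step 21. [r5c2∈{4}] nothing but 4 survives at r5c2, so r5c2=4.

Answer: 5 1 4 3 6 2 / 2 6 3 4 5 1 / 4 5 6 2 1 3 / 1 3 2 5 4 6 / 3 4 1 6 2 5 / 6 2 5 1 3 4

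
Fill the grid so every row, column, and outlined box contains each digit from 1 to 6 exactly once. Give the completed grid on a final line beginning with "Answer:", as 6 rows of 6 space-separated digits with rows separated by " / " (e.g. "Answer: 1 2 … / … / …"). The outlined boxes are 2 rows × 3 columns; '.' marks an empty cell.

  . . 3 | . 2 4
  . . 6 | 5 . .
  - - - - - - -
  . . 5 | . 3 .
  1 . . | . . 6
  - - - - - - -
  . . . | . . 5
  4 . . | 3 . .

Step 1. [r4c3∈{2,4}] across col 3, 4 lands solely at r4c3, so r4c3=4.
Step 2. [r2c5∈{1}] r2c5 has the single candidate 1. So r2c5=1.
Step 3. [r6c2∈{1,2,5,6}] row 6 places 5 nowhere but r6c2 ⇒ r6c2=5.
Step 4. [r4c4∈{2}] nothing but 2 survives at r4c4, so r4c4=2.
Step 5. [r5c1∈{2,3,6}] col 1 places 3 nowhere but r5c1. So r5c1=3.
Step 6. [r5c2∈{1,2,6}] in box 5, 6 fits only at r5c2 ⇒ r5c2=6.
Step 7. [r3c2∈{2}] r3c2 is down to just 2, so r3c2=2.
Step 8. [r6c6∈{1,2}] col 6 places 2 nowhere but r6c6 ⇒ r6c6=2.
Step 9. [r5c4∈{1,4}] r5c4 is the only open cell in box 6 admitting 1 ⇒ r5c4=1.
Step 10. [r3c4∈{4}] r3c4's peers cover all but 4, so r3c4=4.
Step 11. [r2c2∈{4}] r2c2's peers cover all but 4 ⇒ r2c2=4.
Step 12. [r5c3∈{2}] r5c3 is down to just 2, so r5c3=2.
Step 13. [r6c5∈{6}] nothing but 6 survives at r6c5. So r6c5=6.
Step 14. [r3c6∈{1}] r3c6's peers cover all but 1, so r3c6=1.
Step 15. [r1c1∈{5}] r1c1 is down to just 5, so r1c1=5.
Step 16. [r6c3∈{1}] r6c3's peers cover all but 1. So r6c3=1.
Step 17. [r1c4∈{6}] r1c4 is down to just 6 ⇒ r1c4=6.
Step 18. [r5c5∈{4}] nothing but 4 survives at r5c5, so r5c5=4.
Step 19. [r3c1∈{6}] nothing but 6 survives at r3c1. So r3c1=6.
Step 20. [r1c2∈{1}] only 1 remains possible at r1c2. So r1c2=1.
Step 21. [r4c5∈{5}] nothing but 5 survives at r4c5 ⇒ r4c5=5.
Step 22. [r2c1∈{2}] only 2 remains possible at r2c1 ⇒ r2c1=2.
Step 23. [r4c2∈{3}] r4c2's peers cover all but 3 ⇒ r4c2=3.
Step 24. [r2c6∈{3}] r2c6 is down to just 3. So r2c6=3.

Answer: 5 1 3 6 2 4 / 2 4 6 5 1 3 / 6 2 5 4 3 1 / 1 3 4 2 5 6 / 3 6 2 1 4 5 / 4 5 1 3 6 2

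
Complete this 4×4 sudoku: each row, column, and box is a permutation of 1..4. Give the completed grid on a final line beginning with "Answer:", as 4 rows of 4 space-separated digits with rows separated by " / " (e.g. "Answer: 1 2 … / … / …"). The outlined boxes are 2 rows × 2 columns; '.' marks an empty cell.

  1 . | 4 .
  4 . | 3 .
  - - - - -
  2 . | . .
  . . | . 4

Step 1. [r3c3∈{1}] r3c3's peers cover all but 1. So r3c3=1.
Step 2. [r1c2∈{2,3}] row 1 places 3 nowhere but r1c2, so r1c2=3.
Step 3. [r2c2∈{2}] r2c2's peers cover all but 2, so r2c2=2.
Step 4. [r3c4∈{3}] nothing but 3 survives at r3c4. So r3c4=3.
Step 5. [r2c4∈{1}] r2c4 is down to just 1 ⇒ r2c4=1.
Step 6. [r1c4∈{2}] r1c4 is down to just 2. So r1c4=2.
Step 7. [r3c2∈{4}] r3c2 has the single candidate 4 ⇒ r3c2=4.
Step 8. [r4c2∈{1}] r4c2 is down to just 1, so r4c2=1.
Step 9. [r4c3∈{2}] only 2 remains possible at r4c3, so r4c3=2.
Step 10. [r4c1∈{3}] only 3 remains possible at r4c1. So r4c1=3.

Answer: 1 3 4 2 / 4 2 3 1 / 2 4 1 3 / 3 1 2 4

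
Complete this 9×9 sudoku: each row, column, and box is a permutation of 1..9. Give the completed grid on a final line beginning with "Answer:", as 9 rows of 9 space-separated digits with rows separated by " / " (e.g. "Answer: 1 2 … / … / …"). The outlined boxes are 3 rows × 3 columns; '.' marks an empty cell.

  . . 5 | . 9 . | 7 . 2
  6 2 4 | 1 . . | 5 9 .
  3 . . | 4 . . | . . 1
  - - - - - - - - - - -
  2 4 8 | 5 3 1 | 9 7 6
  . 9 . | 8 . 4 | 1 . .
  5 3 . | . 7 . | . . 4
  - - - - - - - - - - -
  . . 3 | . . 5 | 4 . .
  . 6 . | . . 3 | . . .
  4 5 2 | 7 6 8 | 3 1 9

Step 1. [r5c5∈{2}] r5c5's peers cover all but 2. So r5c5=2.
Step 2. [r7c8∈{2,6,8}] 6 has one home in row 7: r7c8. So r7c8=6.
Step 3. [r3c8∈{8}] nothing but 8 survives at r3c8 ⇒ r3c8=8.
Step 4. [r7c5∈{1}] nothing but 1 survives at r7c5, so r7c5=1.
Step 5. [r1c6∈{6}] only 6 remains possible at r1c6. So r1c6=6.
Step 6. [r5c1∈{7}] r5c1's peers cover all but 7 ⇒ r5c1=7.
Step 7. [r3c2∈{7}] nothing but 7 survives at r3c2. So r3c2=7.
Step 8. [r7c2∈{8}] nothing but 8 survives at r7c2, so r7c2=8.
Step 9. [r7c1∈{9}] r7c1 has the single candidate 9 ⇒ r7c1=9.
Step 10. [r8c9∈{5,7,8}] col 9 places 8 nowhere but r8c9, so r8c9=8.
Step 11. [r8c7∈{2}] nothing but 2 survives at r8c7, so r8c7=2.
Step 12. [r8c1∈{1}] r8c1 is down to just 1, so r8c1=1.
Step 13. [r6c4∈{6,9}] r6c4 is the only open cell in col 4 admitting 6, so r6c4=6.
Step 14. [r5c9∈{3,5}] 5 has one home in col 9: r5c9, so r5c9=5.
Step 15. [r1c8∈{3,4}] in row 1, 4 fits only at r1c8. So r1c8=4.
Step 16. [r7c4∈{2}] nothing but 2 survives at r7c4 ⇒ r7c4=2.
Step 17. [r8c5∈{4}] r8c5's peers cover all but 4. So r8c5=4.
Step 18. [r6c7∈{8}] only 8 remains possible at r6c7 ⇒ r6c7=8.
Step 19. [r6c3∈{1}] r6c3's peers cover all but 1 ⇒ r6c3=1.
Step 20. [r8c8∈{5}] r8c8's peers cover all but 5. So r8c8=5.
Step 21. [r3c6∈{2}] nothing but 2 survives at r3c6. So r3c6=2.
Step 22. [r3c3∈{9}] only 9 remains possible at r3c3 ⇒ r3c3=9.
Step 23. [r1c4∈{3}] r1c4 is down to just 3 ⇒ r1c4=3.
Step 24. [r2c5∈{8}] r2c5 has the single candidate 8, so r2c5=8.
Step 25. [r8c3∈{7}] nothing but 7 survives at r8c3, so r8c3=7.
Step 26. [r2c9∈{3}] only 3 remains possible at r2c9, so r2c9=3.
Step 27. [r7c9∈{7}] only 7 remains possible at r7c9 ⇒ r7c9=7.
Step 28. [r3c5∈{5}] r3c5 has the single candidate 5 ⇒ r3c5=5.
Step 29. [r6c8∈{2}] r6c8 has the single candidate 2, so r6c8=2.
Step 30. [r2c6∈{7}] only 7 remains possible at r2c6, so r2c6=7.
Step 31. [r1c1∈{8}] r1c1 is down to just 8, so r1c1=8.
Step 32. [r6c6∈{9}] r6c6's peers cover all but 9. So r6c6=9.
Step 33. [r1c2∈{1}] only 1 remains possible at r1c2, so r1c2=1.
Step 34. [r3c7∈{6}] r3c7's peers cover all but 6. So r3c7=6.
Step 35. [r5c3∈{6}] r5c3 is down to just 6, so r5c3=6.
Step 36. [r5c8∈{3}] r5c8 is down to just 3 ⇒ r5c8=3.
Step 37. [r8c4∈{9}] only 9 remains possible at r8c4. So r8c4=9.

Answer: 8 1 5 3 9 6 7 4 2 / 6 2 4 1 8 7 5 9 3 / 3 7 9 4 5 2 6 8 1 / 2 4 8 5 3 1 9 7 6 / 7 9 6 8 2 4 1 3 5 / 5 3 1 6 7 9 8 2 4 / 9 8 3 2 1 5 4 6 7 / 1 6 7 9 4 3 2 5 8 / 4 5 2 7 6 8 3 1 9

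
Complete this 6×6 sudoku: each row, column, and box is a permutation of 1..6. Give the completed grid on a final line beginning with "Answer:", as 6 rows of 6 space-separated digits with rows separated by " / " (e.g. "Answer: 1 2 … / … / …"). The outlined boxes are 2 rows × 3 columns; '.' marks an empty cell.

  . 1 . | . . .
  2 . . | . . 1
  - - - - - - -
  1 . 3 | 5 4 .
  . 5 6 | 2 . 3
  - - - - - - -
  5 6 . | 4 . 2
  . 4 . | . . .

Step 1. [r6c4∈{1,3,6}] r6c4 is the only open cell in col 4 admitting 1. So r6c4=1.
Step 2. [r1c1∈{3,4,6}] r1c1 is the only open cell in col 1 admitting 6, so r1c1=6.
Step 3. [r1c4∈{3}] only 3 remains possible at r1c4. So r1c4=3.
Step 4. [r1c6∈{4,5}] 4 has one home in col 6: r1c6 ⇒ r1c6=4.
Step 5. [r6c6∈{5,6}] 5 has one home in col 6: r6c6 ⇒ r6c6=5.
Step 6. [r6c5∈{3,6}] across row 6, 6 lands solely at r6c5, so r6c5=6.
Step 7. [r2c5∈{5}] r2c5 is down to just 5 ⇒ r2c5=5.
Step 8. [r4c1∈{4}] nothing but 4 survives at r4c1 ⇒ r4c1=4.
Step 9. [r2c4∈{6}] r2c4's peers cover all but 6 ⇒ r2c4=6.
Step 10. [r3c2∈{2}] r3c2 is down to just 2 ⇒ r3c2=2.
Step 11. [r3c6∈{6}] r3c6 has the single candidate 6 ⇒ r3c6=6.
Step 12. [r1c3∈{5}] nothing but 5 survives at r1c3 ⇒ r1c3=5.
Step 13. [r1c5∈{2}] r1c5 is down to just 2. So r1c5=2.
Step 14. [r6c1∈{3}] r6c1 has the single candidate 3, so r6c1=3.
Step 15. [r4c5∈{1}] r4c5 has the single candidate 1, so r4c5=1.
Step 16. [r6c3∈{2}] r6c3 is down to just 2, so r6c3=2.
Step 17. [r5c5∈{3}] r5c5 is down to just 3, so r5c5=3.
Step 18. [r2c2∈{3}] r2c2 is down to just 3 ⇒ r2c2=3.
Step 19. [r2c3∈{4}] r2c3's peers cover all but 4 ⇒ r2c3=4.
Step 20. [r5c3∈{1}] only 1 remains possible at r5c3, so r5c3=1.

Answer: 6 1 5 3 2 4 / 2 3 4 6 5 1 / 1 2 3 5 4 6 / 4 5 6 2 1 3 / 5 6 1 4 3 2 / 3 4 2 1 6 5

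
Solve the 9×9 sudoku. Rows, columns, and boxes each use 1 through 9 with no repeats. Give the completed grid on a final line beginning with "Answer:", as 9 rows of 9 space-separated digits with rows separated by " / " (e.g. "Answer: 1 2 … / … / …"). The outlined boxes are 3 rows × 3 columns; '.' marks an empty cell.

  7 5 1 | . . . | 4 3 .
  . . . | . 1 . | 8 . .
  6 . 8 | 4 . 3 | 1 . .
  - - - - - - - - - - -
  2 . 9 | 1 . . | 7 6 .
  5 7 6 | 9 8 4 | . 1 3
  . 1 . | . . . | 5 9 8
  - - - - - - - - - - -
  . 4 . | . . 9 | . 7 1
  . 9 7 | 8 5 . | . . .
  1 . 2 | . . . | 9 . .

Step 1. [r8c1∈{3}] r8c1's peers cover all but 3. So r8c1=3.
Step 2. [r2c4∈{2,5,6,7}] 5 has one home in col 4: r2c4, so r2c4=5.
Step 3. [r2c8∈{2}] r2c8 is down to just 2. So r2c8=2.
Step 4. [r8c9∈{2,4,6}] in col 9, 2 fits only at r8c9, so r8c9=2.
Step 5. [r4c5∈{3}] nothing but 3 survives at r4c5 ⇒ r4c5=3.
Step 6. [r9c2∈{6,8}] in col 2, 6 fits only at r9c2. So r9c2=6.
Step 7. [r9c6∈{7}] only 7 remains possible at r9c6. So r9c6=7.
Step 8. [r2c6∈{6}] r2c6 has the single candidate 6 ⇒ r2c6=6.
Step 9. [r1c4∈{2}] only 2 remains possible at r1c4, so r1c4=2.
Step 10. [r3c5∈{7,9}] in box 2, 7 fits only at r3c5, so r3c5=7.
Step 11. [r3c9∈{5,9}] in row 3, 9 fits only at r3c9, so r3c9=9.
Step 12. [r9c8∈{4,5,8}] in row 9, 8 fits only at r9c8. So r9c8=8.
Step 13. [r6c1∈{4}] only 4 remains possible at r6c1, so r6c1=4.
Step 14. [r7c7∈{3,6}] across col 7, 3 lands solely at r7c7. So r7c7=3.
Step 15. [r7c5∈{2,6}] r7c5 is the only open cell in row 7 admitting 2, so r7c5=2.
Step 16. [r8c8∈{4}] r8c8 is down to just 4, so r8c8=4.
Step 17. [r2c3∈{3,4}] 4 has one home in row 2: r2c3. So r2c3=4.
Step 18. [r7c4∈{6}] r7c4's peers cover all but 6, so r7c4=6.
Step 19. [r1c9∈{6}] r1c9 is down to just 6 ⇒ r1c9=6.
Step 20. [r2c9∈{7}] r2c9's peers cover all but 7. So r2c9=7.
Step 21. [r9c9∈{5}] r9c9's peers cover all but 5 ⇒ r9c9=5.
Step 22. [r4c9∈{4}] nothing but 4 survives at r4c9, so r4c9=4.
Step 23. [r6c6∈{2}] r6c6 has the single candidate 2 ⇒ r6c6=2.
Step 24. [r8c7∈{6}] r8c7 is down to just 6. So r8c7=6.
Step 25. [r1c6∈{8}] r1c6 is down to just 8. So r1c6=8.
Step 26. [r2c1∈{9}] r2c1 is down to just 9 ⇒ r2c1=9.
Step 27. [r9c5∈{4}] r9c5's peers cover all but 4 ⇒ r9c5=4.
Step 28. [r9c4∈{3}] nothing but 3 survives at r9c4 ⇒ r9c4=3.
Step 29. [r6c3∈{3}] nothing but 3 survives at r6c3. So r6c3=3.
Step 30. [r6c5∈{6}] nothing but 6 survives at r6c5. So r6c5=6.
Step 31. [r7c3∈{5}] only 5 remains possible at r7c3 ⇒ r7c3=5.
Step 32. [r6c4∈{7}] nothing but 7 survives at r6c4, so r6c4=7.
Step 33. [r1c5∈{9}] nothing but 9 survives at r1c5 ⇒ r1c5=9.
Step 34. [r4c2∈{8}] r4c2 is down to just 8, so r4c2=8.
Step 35. [r8c6∈{1}] r8c6's peers cover all but 1 ⇒ r8c6=1.
Step 36. [r2c2∈{3}] r2c2 is down to just 3. So r2c2=3.
Step 37. [r4c6∈{5}] nothing but 5 survives at r4c6, so r4c6=5.
Step 38. [r3c8∈{5}] nothing but 5 survives at r3c8, so r3c8=5.
Step 39. [r5c7∈{2}] only 2 remains possible at r5c7, so r5c7=2.
Step 40. [r7c1∈{8}] nothing but 8 survives at r7c1 ⇒ r7c1=8.
Step 41. [r3c2∈{2}] r3c2 has the single candidate 2 ⇒ r3c2=2.

Answer: 7 5 1 2 9 8 4 3 6 / 9 3 4 5 1 6 8 2 7 / 6 2 8 4 7 3 1 5 9 / 2 8 9 1 3 5 7 6 4 / 5 7 6 9 8 4 2 1 3 / 4 1 3 7 6 2 5 9 8 / 8 4 5 6 2 9 3 7 1 / 3 9 7 8 5 1 6 4 2 / 1 6 2 3 4 7 9 8 5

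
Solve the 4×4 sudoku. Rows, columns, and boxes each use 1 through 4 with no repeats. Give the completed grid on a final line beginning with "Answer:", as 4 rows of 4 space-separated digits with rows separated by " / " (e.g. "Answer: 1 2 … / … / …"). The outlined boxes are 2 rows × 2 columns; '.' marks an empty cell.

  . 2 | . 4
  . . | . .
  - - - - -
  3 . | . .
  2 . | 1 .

Step 1. [r2c4∈{1,2,3}] across col 4, 1 lands solely at r2c4. So r2c4=1.
Step 2. [r4c2∈{4}] r4c2 is down to just 4, so r4c2=4.
Step 3. [r2c3∈{2,3}] across row 2, 2 lands solely at r2c3. So r2c3=2.
Step 4. [r1c3∈{3}] r1c3 is down to just 3. So r1c3=3.
Step 5. [r3c3∈{4}] r3c3's peers cover all but 4. So r3c3=4.
Step 6. [r3c4∈{2}] nothing but 2 survives at r3c4 ⇒ r3c4=2.
Step 7. [r1c1∈{1}] r1c1 has the single candidate 1 ⇒ r1c1=1.
Step 8. [r4c4∈{3}] r4c4 has the single candidate 3. So r4c4=3.
Step 9. [r2c1∈{4}] only 4 remains possible at r2c1, so r2c1=4.
Step 10. [r2c2∈{3}] only 3 remains possible at r2c2 ⇒ r2c2=3.
Step 11. [r3c2∈{1}] r3c2 has the single candidate 1 ⇒ r3c2=1.

Answer: 1 2 3 4 / 4 3 2 1 / 3 1 4 2 / 2 4 1 3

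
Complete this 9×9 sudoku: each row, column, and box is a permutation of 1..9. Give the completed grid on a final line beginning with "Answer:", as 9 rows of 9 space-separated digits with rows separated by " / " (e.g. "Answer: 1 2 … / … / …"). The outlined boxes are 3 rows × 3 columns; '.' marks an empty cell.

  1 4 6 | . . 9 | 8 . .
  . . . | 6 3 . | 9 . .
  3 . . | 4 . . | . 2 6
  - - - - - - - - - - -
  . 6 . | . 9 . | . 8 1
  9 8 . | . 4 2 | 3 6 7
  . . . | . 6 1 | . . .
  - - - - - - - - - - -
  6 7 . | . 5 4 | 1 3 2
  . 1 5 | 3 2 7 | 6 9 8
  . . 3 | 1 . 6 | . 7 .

Step 1. [r1c8∈{5}] r1c8 has the single candidate 5. So r1c8=5.
Step 2. [r6c8∈{4}] only 4 remains possible at r6c8, so r6c8=4.
Step 3. [r9c5∈{8}] r9c5 is down to just 8. So r9c5=8.
Step 4. [r2c1∈{2,5,7,8}] r2c1 is the only open cell in col 1 admitting 8 ⇒ r2c1=8.
Step 5. [r2c3∈{2,7}] across row 2, 7 lands solely at r2c3 ⇒ r2c3=7.
Step 6. [r6c3∈{2}] r6c3's peers cover all but 2. So r6c3=2.
Step 7. [r6c7∈{5}] r6c7 has the single candidate 5. So r6c7=5.
Step 8. [r4c1∈{4,5,7}] 5 has one home in col 1: r4c1, so r4c1=5.
Step 9. [r9c2∈{2,9}] in row 9, 9 fits only at r9c2 ⇒ r9c2=9.
Step 10. [r1c5∈{7}] only 7 remains possible at r1c5. So r1c5=7.
Step 11. [r3c2∈{5}] only 5 remains possible at r3c2. So r3c2=5.
Step 12. [r9c7∈{4}] r9c7 has the single candidate 4 ⇒ r9c7=4.
Step 13. [r6c4∈{7,8}] row 6 places 8 nowhere but r6c4. So r6c4=8.
Step 14. [r3c3∈{9}] r3c3's peers cover all but 9 ⇒ r3c3=9.
Step 15. [r6c9∈{9}] r6c9's peers cover all but 9. So r6c9=9.
Step 16. [r2c2∈{2}] r2c2's peers cover all but 2. So r2c2=2.
Step 17. [r2c9∈{4}] only 4 remains possible at r2c9 ⇒ r2c9=4.
Step 18. [r3c5∈{1}] r3c5's peers cover all but 1 ⇒ r3c5=1.
Step 19. [r1c9∈{3}] nothing but 3 survives at r1c9. So r1c9=3.
Step 20. [r2c8∈{1}] only 1 remains possible at r2c8 ⇒ r2c8=1.
Step 21. [r4c3∈{4}] r4c3 has the single candidate 4, so r4c3=4.
Step 22. [r3c6∈{8}] nothing but 8 survives at r3c6. So r3c6=8.
Step 23. [r3c7∈{7}] only 7 remains possible at r3c7, so r3c7=7.
Step 24. [r4c4∈{7}] nothing but 7 survives at r4c4, so r4c4=7.
Step 25. [r6c2∈{3}] r6c2's peers cover all but 3, so r6c2=3.
Step 26. [r6c1∈{7}] nothing but 7 survives at r6c1, so r6c1=7.
Step 27. [r5c3∈{1}] only 1 remains possible at r5c3, so r5c3=1.
Step 28. [r9c1∈{2}] r9c1's peers cover all but 2, so r9c1=2.
Step 29. [r4c7∈{2}] only 2 remains possible at r4c7. So r4c7=2.
Step 30. [r2c6∈{5}] r2c6's peers cover all but 5 ⇒ r2c6=5.
Step 31. [r7c3∈{8}] r7c3 is down to just 8, so r7c3=8.
Step 32. [r4c6∈{3}] nothing but 3 survives at r4c6, so r4c6=3.
Step 33. [r1c4∈{2}] only 2 remains possible at r1c4. So r1c4=2.
Step 34. [r8c1∈{4}] r8c1's peers cover all but 4 ⇒ r8c1=4.
Step 35. [r9c9∈{5}] r9c9 is down to just 5 ⇒ r9c9=5.
Step 36. [r7c4∈{9}] r7c4's peers cover all but 9, so r7c4=9.
Step 37. [r5c4∈{5}] r5c4's peers cover all but 5 ⇒ r5c4=5.

Answer: 1 4 6 2 7 9 8 5 3 / 8 2 7 6 3 5 9 1 4 / 3 5 9 4 1 8 7 2 6 / 5 6 4 7 9 3 2 8 1 / 9 8 1 5 4 2 3 6 7 / 7 3 2 8 6 1 5 4 9 / 6 7 8 9 5 4 1 3 2 / 4 1 5 3 2 7 6 9 8 / 2 9 3 1 8 6 4 7 5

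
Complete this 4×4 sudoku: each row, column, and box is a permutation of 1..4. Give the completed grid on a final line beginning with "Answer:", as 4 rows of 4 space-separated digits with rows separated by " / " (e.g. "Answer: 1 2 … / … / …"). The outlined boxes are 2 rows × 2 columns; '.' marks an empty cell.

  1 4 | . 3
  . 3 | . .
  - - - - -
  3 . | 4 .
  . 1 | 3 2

Step 1. [r2c3∈{1,2}] 1 has one home in col 3: r2c3, so r2c3=1.
Step 2. [r1c3∈{2}] r1c3 has the single candidate 2, so r1c3=2.
Step 3. [r4c1∈{4}] only 4 remains possible at r4c1, so r4c1=4.
Step 4. [r3c2∈{2}] r3c2 is down to just 2, so r3c2=2.
Step 5. [r2c4∈{4}] nothing but 4 survives at r2c4, so r2c4=4.
Step 6. [r3c4∈{1}] nothing but 1 survives at r3c4. So r3c4=1.
Step 7. [r2c1∈{2}] r2c1 is down to just 2, so r2c1=2.

Answer: 1 4 2 3 / 2 3 1 4 / 3 2 4 1 / 4 1 3 2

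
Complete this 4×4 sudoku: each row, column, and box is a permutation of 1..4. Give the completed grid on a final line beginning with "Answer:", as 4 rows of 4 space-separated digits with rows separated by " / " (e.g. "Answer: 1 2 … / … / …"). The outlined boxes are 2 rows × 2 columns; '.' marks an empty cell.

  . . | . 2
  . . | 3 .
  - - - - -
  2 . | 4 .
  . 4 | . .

Step 1. [r1c3∈{1}] r1c3 is down to just 1, so r1c3=1.
Step 2. [r1c1∈{3,4}] r1c1 is the only open cell in row 1 admitting 4. So r1c1=4.
Step 3. [r4c1∈{1,3}] 3 has one home in col 1: r4c1 ⇒ r4c1=3.
Step 4. [r3c2∈{1}] r3c2 is down to just 1 ⇒ r3c2=1.
Step 5. [r2c2∈{2}] r2c2 has the single candidate 2 ⇒ r2c2=2.
Step 6. [r4c4∈{1}] r4c4's peers cover all but 1. So r4c4=1.
Step 7. [r3c4∈{3}] nothing but 3 survives at r3c4. So r3c4=3.
Step 8. [r2c1∈{1}] r2c1 has the single candidate 1, so r2c1=1.
Step 9. [r2c4∈{4}] only 4 remains possible at r2c4 ⇒ r2c4=4.
Step 10. [r1c2∈{3}] only 3 remains possible at r1c2. So r1c2=3.
Step 11. [r4c3∈{2}] only 2 remains possible at r4c3. So r4c3=2.

Answer: 4 3 1 2 / 1 2 3 4 / 2 1 4 3 / 3 4 2 1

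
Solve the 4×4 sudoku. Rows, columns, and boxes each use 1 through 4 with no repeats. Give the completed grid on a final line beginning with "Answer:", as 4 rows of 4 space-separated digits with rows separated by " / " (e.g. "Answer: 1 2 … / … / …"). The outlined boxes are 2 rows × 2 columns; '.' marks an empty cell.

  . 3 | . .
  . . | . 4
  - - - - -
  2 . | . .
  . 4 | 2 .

Step 1. [r2c1∈{1}] nothing but 1 survives at r2c1, so r2c1=1.
Step 2. [r4c4∈{1,3}] row 4 places 1 nowhere but r4c4 ⇒ r4c4=1.
Step 3. [r2c3∈{3}] only 3 remains possible at r2c3. So r2c3=3.
Step 4. [r1c1∈{4}] r1c1 has the single candidate 4. So r1c1=4.
Step 5. [r1c4∈{2}] only 2 remains possible at r1c4 ⇒ r1c4=2.
Step 6. [r3c2∈{1}] only 1 remains possible at r3c2 ⇒ r3c2=1.
Step 7. [r3c4∈{3}] r3c4 has the single candidate 3, so r3c4=3.
Step 8. [r2c2∈{2}] nothing but 2 survives at r2c2. So r2c2=2.
Step 9. [r1c3∈{1}] only 1 remains possible at r1c3, so r1c3=1.
Step 10. [r4c1∈{3}] r4c1's peers cover all but 3 ⇒ r4c1=3.
Step 11. [r3c3∈{4}] nothing but 4 survives at r3c3 ⇒ r3c3=4.

Answer: 4 3 1 2 / 1 2 3 4 / 2 1 4 3 / 3 4 2 1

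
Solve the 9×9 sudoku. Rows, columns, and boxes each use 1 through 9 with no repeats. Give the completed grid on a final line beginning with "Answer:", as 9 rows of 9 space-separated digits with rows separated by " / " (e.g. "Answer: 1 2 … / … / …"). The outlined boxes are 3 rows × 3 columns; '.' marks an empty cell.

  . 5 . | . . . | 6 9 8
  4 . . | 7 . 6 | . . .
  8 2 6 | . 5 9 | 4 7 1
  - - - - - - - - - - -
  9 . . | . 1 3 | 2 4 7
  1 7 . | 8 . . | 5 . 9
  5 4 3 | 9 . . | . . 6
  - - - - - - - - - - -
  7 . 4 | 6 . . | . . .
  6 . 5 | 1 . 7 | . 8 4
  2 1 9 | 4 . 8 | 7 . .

Step 1. [r8c5∈{2,3,9}] row 8 places 2 nowhere but r8c5, so r8c5=2.
Step 2. [r2c7∈{3}] r2c7 is down to just 3 ⇒ r2c7=3.
Step 3. [r9c5∈{3}] r9c5 has the single candidate 3 ⇒ r9c5=3.
Step 4. [r7c9∈{2,3,5}] across col 9, 3 lands solely at r7c9. So r7c9=3.
Step 5. [r7c8∈{1,2,5}] in row 7, 2 fits only at r7c8, so r7c8=2.
Step 6. [r1c6∈{1,2,4}] r1c6 is the only open cell in col 6 admitting 1. So r1c6=1.
Step 7. [r7c7∈{1,9}] across row 7, 1 lands solely at r7c7, so r7c7=1.
Step 8. [r2c8∈{5}] only 5 remains possible at r2c8. So r2c8=5.
Step 9. [r5c6∈{2,4}] in col 6, 4 fits only at r5c6, so r5c6=4.
Step 10. [r1c4∈{2,3}] 2 has one home in row 1: r1c4. So r1c4=2.
Step 11. [r7c2∈{8}] r7c2's peers cover all but 8. So r7c2=8.
Step 12. [r1c3∈{7}] r1c3's peers cover all but 7. So r1c3=7.
Step 13. [r3c4∈{3}] r3c4 is down to just 3. So r3c4=3.
Step 14. [r8c7∈{9}] r8c7 has the single candidate 9, so r8c7=9.
Step 15. [r4c4∈{5}] r4c4 is down to just 5. So r4c4=5.
Step 16. [r6c7∈{8}] r6c7 has the single candidate 8 ⇒ r6c7=8.
Step 17. [r4c2∈{6}] r4c2 is down to just 6, so r4c2=6.
Step 18. [r6c5∈{7}] r6c5 has the single candidate 7 ⇒ r6c5=7.
Step 19. [r5c3∈{2}] r5c3 is down to just 2. So r5c3=2.
Step 20. [r7c5∈{9}] nothing but 9 survives at r7c5 ⇒ r7c5=9.
Step 21. [r8c2∈{3}] r8c2 is down to just 3. So r8c2=3.
Step 22. [r9c8∈{6}] r9c8 is down to just 6 ⇒ r9c8=6.
Step 23. [r1c5∈{4}] r1c5's peers cover all but 4, so r1c5=4.
Step 24. [r4c3∈{8}] r4c3's peers cover all but 8, so r4c3=8.
Step 25. [r9c9∈{5}] only 5 remains possible at r9c9, so r9c9=5.
Step 26. [r7c6∈{5}] nothing but 5 survives at r7c6, so r7c6=5.
Step 27. [r1c1∈{3}] only 3 remains possible at r1c1, so r1c1=3.
Step 28. [r5c5∈{6}] r5c5 has the single candidate 6. So r5c5=6.
Step 29. [r6c8∈{1}] nothing but 1 survives at r6c8 ⇒ r6c8=1.
Step 30. [r2c5∈{8}] only 8 remains possible at r2c5 ⇒ r2c5=8.
Step 31. [r5c8∈{3}] r5c8 has the single candidate 3. So r5c8=3.
Step 32. [r2c2∈{9}] r2c2 has the single candidate 9. So r2c2=9.
Step 33. [r2c3∈{1}] nothing but 1 survives at r2c3 ⇒ r2c3=1.
Step 34. [r2c9∈{2}] r2c9 is down to just 2 ⇒ r2c9=2.
Step 35. [r6c6∈{2}] r6c6's peers cover all but 2. So r6c6=2.

Answer: 3 5 7 2 4 1 6 9 8 / 4 9 1 7 8 6 3 5 2 / 8 2 6 3 5 9 4 7 1 / 9 6 8 5 1 3 2 4 7 / 1 7 2 8 6 4 5 3 9 / 5 4 3 9 7 2 8 1 6 / 7 8 4 6 9 5 1 2 3 / 6 3 5 1 2 7 9 8 4 / 2 1 9 4 3 8 7 6 5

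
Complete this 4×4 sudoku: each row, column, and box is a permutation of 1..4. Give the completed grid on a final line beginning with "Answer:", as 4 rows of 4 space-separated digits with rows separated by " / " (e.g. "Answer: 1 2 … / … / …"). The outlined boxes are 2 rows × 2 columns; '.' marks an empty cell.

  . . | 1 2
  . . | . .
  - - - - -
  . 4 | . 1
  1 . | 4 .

Step 1. [r1c2∈{3}] nothing but 3 survives at r1c2. So r1c2=3.
Step 2. [r2c3∈{3}] only 3 remains possible at r2c3, so r2c3=3.
Step 3. [r4c2∈{2}] r4c2 has the single candidate 2 ⇒ r4c2=2.
Step 4. [r1c1∈{4}] r1c1 has the single candidate 4 ⇒ r1c1=4.
Step 5. [r3c1∈{3}] nothing but 3 survives at r3c1 ⇒ r3c1=3.
Step 6. [r2c4∈{4}] only 4 remains possible at r2c4 ⇒ r2c4=4.
Step 7. [r4c4∈{3}] r4c4's peers cover all but 3. So r4c4=3.
Step 8. [r2c2∈{1}] r2c2's peers cover all but 1, so r2c2=1.
Step 9. [r3c3∈{2}] only 2 remains possible at r3c3. So r3c3=2.
Step 10. [r2c1∈{2}] nothing but 2 survives at r2c1, so r2c1=2.

Answer: 4 3 1 2 / 2 1 3 4 / 3 4 2 1 / 1 2 4 3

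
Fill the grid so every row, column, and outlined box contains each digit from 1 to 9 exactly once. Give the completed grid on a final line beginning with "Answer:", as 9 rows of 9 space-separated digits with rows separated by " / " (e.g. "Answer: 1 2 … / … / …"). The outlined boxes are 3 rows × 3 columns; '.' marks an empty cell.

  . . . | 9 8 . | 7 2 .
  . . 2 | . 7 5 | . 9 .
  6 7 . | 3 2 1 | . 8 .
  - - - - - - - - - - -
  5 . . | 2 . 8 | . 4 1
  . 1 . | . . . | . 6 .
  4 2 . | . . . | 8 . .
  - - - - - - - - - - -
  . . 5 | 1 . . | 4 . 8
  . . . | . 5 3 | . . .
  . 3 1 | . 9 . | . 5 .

Step 1. [r7c5∈{6}] r7c5's peers cover all but 6. So r7c5=6.
Step 2. [r4c3∈{3,6,7,9}] r4c3 is the only open cell in row 4 admitting 7, so r4c3=7.
Step 3. [r7c2∈{9}] r7c2 has the single candidate 9. So r7c2=9.
Step 4. [r5c1∈{3,8,9}] 9 has one home in col 1: r5c1. So r5c1=9.
Step 5. [r2c7∈{1,3,6}] in box 3, 1 fits only at r2c7, so r2c7=1.
Step 6. [r4c5∈{3}] r4c5 is down to just 3 ⇒ r4c5=3.
Step 7. [r5c7∈{2,3,5}] in col 7, 3 fits only at r5c7. So r5c7=3.
Step 8. [r6c8∈{7}] r6c8 has the single candidate 7 ⇒ r6c8=7.
Step 9. [r5c9∈{2,5}] row 5 places 2 nowhere but r5c9. So r5c9=2.
Step 10. [r6c9∈{5,9}] 5 has one home in box 6: r6c9 ⇒ r6c9=5.
Step 11. [r8c9∈{6,7,9}] 9 has one home in col 9: r8c9 ⇒ r8c9=9.
Step 12. [r9c9∈{6,7}] col 9 places 7 nowhere but r9c9 ⇒ r9c9=7.
Step 13. [r6c4∈{6}] r6c4's peers cover all but 6 ⇒ r6c4=6.
Step 14. [r2c4∈{4}] nothing but 4 survives at r2c4. So r2c4=4.
Step 15. [r8c3∈{4,6,8}] in col 3, 6 fits only at r8c3, so r8c3=6.
Step 16. [r2c2∈{8}] r2c2 is down to just 8 ⇒ r2c2=8.
Step 17. [r2c1∈{3}] r2c1 has the single candidate 3. So r2c1=3.
Step 18. [r1c3∈{4}] only 4 remains possible at r1c3, so r1c3=4.
Step 19. [r8c7∈{2}] nothing but 2 survives at r8c7, so r8c7=2.
Step 20. [r9c4∈{8}] nothing but 8 survives at r9c4 ⇒ r9c4=8.
Step 21. [r8c4∈{7}] r8c4 has the single candidate 7. So r8c4=7.
Step 22. [r7c6∈{2}] r7c6 has the single candidate 2 ⇒ r7c6=2.
Step 23. [r9c6∈{4}] r9c6 is down to just 4 ⇒ r9c6=4.
Step 24. [r2c9∈{6}] only 6 remains possible at r2c9. So r2c9=6.
Step 25. [r8c8∈{1}] r8c8 is down to just 1 ⇒ r8c8=1.
Step 26. [r8c2∈{4}] r8c2 has the single candidate 4, so r8c2=4.
Step 27. [r1c2∈{5}] nothing but 5 survives at r1c2 ⇒ r1c2=5.
Step 28. [r4c7∈{9}] nothing but 9 survives at r4c7, so r4c7=9.
Step 29. [r7c8∈{3}] r7c8's peers cover all but 3. So r7c8=3.
Step 30. [r6c6∈{9}] only 9 remains possible at r6c6 ⇒ r6c6=9.
Step 31. [r7c1∈{7}] nothing but 7 survives at r7c1. So r7c1=7.
Step 32. [r8c1∈{8}] r8c1's peers cover all but 8, so r8c1=8.
Step 33. [r6c3∈{3}] r6c3 is down to just 3, so r6c3=3.
Step 34. [r4c2∈{6}] r4c2 has the single candidate 6. So r4c2=6.
Step 35. [r5c3∈{8}] r5c3's peers cover all but 8 ⇒ r5c3=8.
Step 36. [r3c3∈{9}] r3c3 has the single candidate 9. So r3c3=9.
Step 37. [r5c6∈{7}] nothing but 7 survives at r5c6, so r5c6=7.
Step 38. [r5c5∈{4}] only 4 remains possible at r5c5. So r5c5=4.
Step 39. [r9c1∈{2}] only 2 remains possible at r9c1 ⇒ r9c1=2.
Step 40. [r3c9∈{4}] nothing but 4 survives at r3c9 ⇒ r3c9=4.
Step 41. [r1c9∈{3}] only 3 remains possible at r1c9. So r1c9=3.
Step 42. [r5c4∈{5}] only 5 remains possible at r5c4 ⇒ r5c4=5.
Step 43. [r1c6∈{6}] r1c6 is down to just 6. So r1c6=6.
Step 44. [r9c7∈{6}] r9c7's peers cover all but 6. So r9c7=6.
Step 45. [r3c7∈{5}] nothing but 5 survives at r3c7 ⇒ r3c7=5.
Step 46. [r6c5∈{1}] r6c5 has the single candidate 1. So r6c5=1.
Step 47. [r1c1∈{1}] r1c1 is down to just 1 ⇒ r1c1=1.

Answer: 1 5 4 9 8 6 7 2 3 / 3 8 2 4 7 5 1 9 6 / 6 7 9 3 2 1 5 8 4 / 5 6 7 2 3 8 9 4 1 / 9 1 8 5 4 7 3 6 2 / 4 2 3 6 1 9 8 7 5 / 7 9 5 1 6 2 4 3 8 / 8 4 6 7 5 3 2 1 9 / 2 3 1 8 9 4 6 5 7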